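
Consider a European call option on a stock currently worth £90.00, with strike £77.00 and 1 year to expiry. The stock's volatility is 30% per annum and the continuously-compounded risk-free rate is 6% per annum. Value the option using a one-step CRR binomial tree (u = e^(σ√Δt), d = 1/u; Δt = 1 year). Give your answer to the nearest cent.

CRR parameters: u = e^(σ√Δt) = e^(0.3·√1) = 1.3499, d = 1/u = 0.7408
Per-period rate: rΔt = 0.06·1 = 0.06, so R = e^0.06 = 1.0618
Risk-neutral probability p = (e^0.06 − 0.7408)/(1.3499 − 0.7408) = 0.3210/0.6090 = 0.5271
Terminal stock prices: S_u = 121.5, S_d = 66.67
Terminal payoffs (S − K): max(44.49, 0) = 44.49, max(-10.33, 0) = 0
Node 0 (S = 90): V_0 = e^(−0.06)·[0.5271·44.4873 + 0.4729·0.0000] = 22.0832

£22.08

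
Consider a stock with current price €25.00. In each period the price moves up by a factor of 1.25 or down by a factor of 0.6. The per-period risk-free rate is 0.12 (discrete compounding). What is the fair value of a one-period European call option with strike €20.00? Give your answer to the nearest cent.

€8.04

Risk-neutral probability p = (1 + 0.12 − 0.6)/(1.25 − 0.6) = 0.5200/0.6500 = 0.8000
Terminal stock prices: S_u = 31.25, S_d = 15
Terminal payoffs (S − K): max(11.25, 0) = 11.25, max(-5, 0) = 0
Node 0 (S = 25): V_0 = 1/1.12·[0.8000·11.2500 + 0.2000·0.0000] = 8.0357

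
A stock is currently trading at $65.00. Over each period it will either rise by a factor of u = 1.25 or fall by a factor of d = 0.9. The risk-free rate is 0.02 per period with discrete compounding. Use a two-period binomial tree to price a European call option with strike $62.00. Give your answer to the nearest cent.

$9.29

Risk-neutral probability p = (1 + 0.02 − 0.9)/(1.25 − 0.9) = 0.1200/0.3500 = 0.3429
Terminal stock prices: S_uu = 101.6, S_ud = 73.12, S_dd = 52.65
Terminal payoffs (S − K): max(39.56, 0) = 39.56, max(11.12, 0) = 11.12, max(-9.35, 0) = 0
Node u (S = 81.25): V_u = 1/1.02·[0.3429·39.5625 + 0.6571·11.1250] = 20.4657
Node d (S = 58.5): V_d = 1/1.02·[0.3429·11.1250 + 0.6571·0.0000] = 3.7395
Node 0 (S = 65): V_0 = 1/1.02·[0.3429·20.4657 + 0.6571·3.7395] = 9.2884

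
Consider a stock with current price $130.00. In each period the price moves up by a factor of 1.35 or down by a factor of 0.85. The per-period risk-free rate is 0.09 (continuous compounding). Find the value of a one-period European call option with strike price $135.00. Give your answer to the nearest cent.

Risk-neutral probability p = (e^0.09 − 0.85)/(1.35 − 0.85) = 0.2442/0.5000 = 0.4883
Terminal stock prices: S_u = 175.5, S_d = 110.5
Terminal payoffs (S − K): max(40.5, 0) = 40.5, max(-24.5, 0) = 0
Node 0 (S = 130): V_0 = e^(−0.09)·[0.4883·40.5000 + 0.5117·0.0000] = 18.0758

$18.08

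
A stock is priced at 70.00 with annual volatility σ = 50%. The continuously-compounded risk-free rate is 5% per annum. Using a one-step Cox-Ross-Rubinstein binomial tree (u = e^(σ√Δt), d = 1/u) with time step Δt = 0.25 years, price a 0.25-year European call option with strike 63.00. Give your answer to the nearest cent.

12.28

CRR parameters: u = e^(σ√Δt) = e^(0.5·√0.25) = 1.2840, d = 1/u = 0.7788
Per-period rate: rΔt = 0.05·0.25 = 0.0125, so R = e^0.0125 = 1.0126
Risk-neutral probability p = (e^0.0125 − 0.7788)/(1.2840 − 0.7788) = 0.2338/0.5052 = 0.4627
Terminal stock prices: S_u = 89.88, S_d = 54.52
Terminal payoffs (S − K): max(26.88, 0) = 26.88, max(-8.484, 0) = 0
Node 0 (S = 70): V_0 = e^(−0.0125)·[0.4627·26.8818 + 0.5373·0.0000] = 12.2842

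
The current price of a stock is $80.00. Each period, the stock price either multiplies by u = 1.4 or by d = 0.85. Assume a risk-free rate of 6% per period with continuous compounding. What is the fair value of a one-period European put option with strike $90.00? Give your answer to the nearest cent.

Risk-neutral probability p = (e^0.06 − 0.85)/(1.4 − 0.85) = 0.2118/0.5500 = 0.3852
Terminal stock prices: S_u = 112, S_d = 68
Terminal payoffs (K − S): max(-22, 0) = 0, max(22, 0) = 22
Node 0 (S = 80): V_0 = e^(−0.06)·[0.3852·0.0000 + 0.6148·22.0000] = 12.7388

$12.74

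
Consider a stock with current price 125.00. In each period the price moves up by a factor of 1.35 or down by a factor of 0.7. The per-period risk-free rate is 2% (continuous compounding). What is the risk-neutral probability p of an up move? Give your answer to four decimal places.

p = 0.4926

Risk-neutral probability p = (e^0.02 − 0.7)/(1.35 − 0.7) = 0.3202/0.6500 = 0.4926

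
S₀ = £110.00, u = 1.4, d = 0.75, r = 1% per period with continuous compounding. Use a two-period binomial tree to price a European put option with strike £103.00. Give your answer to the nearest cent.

£14.51

Risk-neutral probability p = (e^0.01 − 0.75)/(1.4 − 0.75) = 0.2601/0.6500 = 0.4001
Terminal stock prices: S_uu = 215.6, S_ud = 115.5, S_dd = 61.88
Terminal payoffs (K − S): max(-112.6, 0) = 0, max(-12.5, 0) = 0, max(41.12, 0) = 41.12
Node u (S = 154): V_u = e^(−0.01)·[0.4001·0.0000 + 0.5999·0.0000] = 0.0000
Node d (S = 82.5): V_d = e^(−0.01)·[0.4001·0.0000 + 0.5999·41.1250] = 24.4263
Node 0 (S = 110): V_0 = e^(−0.01)·[0.4001·0.0000 + 0.5999·24.4263] = 14.5081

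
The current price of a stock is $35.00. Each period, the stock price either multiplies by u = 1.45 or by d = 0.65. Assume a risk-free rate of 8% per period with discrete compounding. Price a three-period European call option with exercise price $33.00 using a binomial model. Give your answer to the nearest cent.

Risk-neutral probability p = (1 + 0.08 − 0.65)/(1.45 − 0.65) = 0.4300/0.8000 = 0.5375
Terminal stock prices: S_uuu = 106.7, S_uud = 47.83, S_udd = 21.44, S_ddd = 9.612
Terminal payoffs (S − K): max(73.7, 0) = 73.7, max(14.83, 0) = 14.83, max(-11.56, 0) = 0, max(-23.39, 0) = 0
Node uu (S = 73.59): V_uu = 1/1.08·[0.5375·73.7019 + 0.4625·14.8319] = 43.0319
Node ud (S = 32.99): V_ud = 1/1.08·[0.5375·14.8319 + 0.4625·0.0000] = 7.3816
Node dd (S = 14.79): V_dd = 1/1.08·[0.5375·0.0000 + 0.4625·0.0000] = 0.0000
Node u (S = 50.75): V_u = 1/1.08·[0.5375·43.0319 + 0.4625·7.3816] = 24.5775
Node d (S = 22.75): V_d = 1/1.08·[0.5375·7.3816 + 0.4625·0.0000] = 3.6737
Node 0 (S = 35): V_0 = 1/1.08·[0.5375·24.5775 + 0.4625·3.6737] = 13.8051

$13.81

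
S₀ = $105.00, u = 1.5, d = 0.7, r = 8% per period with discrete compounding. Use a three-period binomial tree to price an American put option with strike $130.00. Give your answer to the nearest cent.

$32.96

Risk-neutral probability p = (1 + 0.08 − 0.7)/(1.5 − 0.7) = 0.3800/0.8000 = 0.4750
Terminal stock prices: S_uuu = 354.4, S_uud = 165.4, S_udd = 77.17, S_ddd = 36.01
Terminal payoffs (K − S): max(-224.4, 0) = 0, max(-35.38, 0) = 0, max(52.83, 0) = 52.83, max(93.99, 0) = 93.99
Node uu (S = 236.2): continuation = 1/1.08·[0.4750·0.0000 + 0.5250·0.0000] = 0.0000; exercise value = 0.0000 ≤ continuation, so V_uu = 0.0000
Node ud (S = 110.2): continuation = 1/1.08·[0.4750·0.0000 + 0.5250·52.8250] = 25.6788; exercise value = 19.7500 ≤ continuation, so V_ud = 25.6788
Node dd (S = 51.45): continuation = 1/1.08·[0.4750·52.8250 + 0.5250·93.9850] = 68.9204; exercise value = 78.5500 > continuation, so V_dd = 78.5500 (exercise)
Node u (S = 157.5): continuation = 1/1.08·[0.4750·0.0000 + 0.5250·25.6788] = 12.4828; exercise value = 0.0000 ≤ continuation, so V_u = 12.4828
Node d (S = 73.5): continuation = 1/1.08·[0.4750·25.6788 + 0.5250·78.5500] = 49.4780; exercise value = 56.5000 > continuation, so V_d = 56.5000 (exercise)
Node 0 (S = 105): continuation = 1/1.08·[0.4750·12.4828 + 0.5250·56.5000] = 32.9554; exercise value = 25.0000 ≤ continuation, so V_0 = 32.9554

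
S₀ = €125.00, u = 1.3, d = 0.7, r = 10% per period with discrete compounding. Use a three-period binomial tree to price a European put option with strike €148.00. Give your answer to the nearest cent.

€14.38

Risk-neutral probability p = (1 + 0.1 − 0.7)/(1.3 − 0.7) = 0.4000/0.6000 = 0.6667
Terminal stock prices: S_uuu = 274.6, S_uud = 147.9, S_udd = 79.62, S_ddd = 42.87
Terminal payoffs (K − S): max(-126.6, 0) = 0, max(0.125, 0) = 0.125, max(68.38, 0) = 68.38, max(105.1, 0) = 105.1
Node uu (S = 211.3): V_uu = 1/1.1·[0.6667·0.0000 + 0.3333·0.1250] = 0.0379
Node ud (S = 113.7): V_ud = 1/1.1·[0.6667·0.1250 + 0.3333·68.3750] = 20.7955
Node dd (S = 61.25): V_dd = 1/1.1·[0.6667·68.3750 + 0.3333·105.1250] = 73.2955
Node u (S = 162.5): V_u = 1/1.1·[0.6667·0.0379 + 0.3333·20.7955] = 6.3246
Node d (S = 87.5): V_d = 1/1.1·[0.6667·20.7955 + 0.3333·73.2955] = 34.8140
Node 0 (S = 125): V_0 = 1/1.1·[0.6667·6.3246 + 0.3333·34.8140] = 14.3828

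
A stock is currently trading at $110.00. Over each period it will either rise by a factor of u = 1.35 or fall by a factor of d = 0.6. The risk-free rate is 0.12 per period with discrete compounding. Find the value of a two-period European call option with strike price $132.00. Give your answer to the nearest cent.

Risk-neutral probability p = (1 + 0.12 − 0.6)/(1.35 − 0.6) = 0.5200/0.7500 = 0.6933
Terminal stock prices: S_uu = 200.5, S_ud = 89.1, S_dd = 39.6
Terminal payoffs (S − K): max(68.48, 0) = 68.48, max(-42.9, 0) = 0, max(-92.4, 0) = 0
Node u (S = 148.5): V_u = 1/1.12·[0.6933·68.4750 + 0.3067·0.0000] = 42.3893
Node d (S = 66): V_d = 1/1.12·[0.6933·0.0000 + 0.3067·0.0000] = 0.0000
Node 0 (S = 110): V_0 = 1/1.12·[0.6933·42.3893 + 0.3067·0.0000] = 26.2410

$26.24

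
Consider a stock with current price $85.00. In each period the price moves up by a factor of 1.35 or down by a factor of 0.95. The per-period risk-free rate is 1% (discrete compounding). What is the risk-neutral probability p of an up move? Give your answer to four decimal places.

Risk-neutral probability p = (1 + 0.01 − 0.95)/(1.35 − 0.95) = 0.0600/0.4000 = 0.1500

p = 0.1500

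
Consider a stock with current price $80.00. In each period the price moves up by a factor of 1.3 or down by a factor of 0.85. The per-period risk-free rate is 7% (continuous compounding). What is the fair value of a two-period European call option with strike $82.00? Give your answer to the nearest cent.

Risk-neutral probability p = (e^0.07 − 0.85)/(1.3 − 0.85) = 0.2225/0.4500 = 0.4945
Terminal stock prices: S_uu = 135.2, S_ud = 88.4, S_dd = 57.8
Terminal payoffs (S − K): max(53.2, 0) = 53.2, max(6.4, 0) = 6.4, max(-24.2, 0) = 0
Node u (S = 104): V_u = e^(−0.07)·[0.4945·53.2000 + 0.5055·6.4000] = 27.5437
Node d (S = 68): V_d = e^(−0.07)·[0.4945·6.4000 + 0.5055·0.0000] = 2.9506
Node 0 (S = 80): V_0 = e^(−0.07)·[0.4945·27.5437 + 0.5055·2.9506] = 14.0894

$14.09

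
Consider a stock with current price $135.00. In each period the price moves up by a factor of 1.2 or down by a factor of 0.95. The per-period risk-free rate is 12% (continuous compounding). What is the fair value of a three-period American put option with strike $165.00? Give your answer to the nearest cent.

$30.00

Risk-neutral probability p = (e^0.12 − 0.95)/(1.2 − 0.95) = 0.1775/0.2500 = 0.7100
Terminal stock prices: S_uuu = 233.3, S_uud = 184.7, S_udd = 146.2, S_ddd = 115.7
Terminal payoffs (K − S): max(-68.28, 0) = 0, max(-19.68, 0) = 0, max(18.8, 0) = 18.8, max(49.25, 0) = 49.25
Node uu (S = 194.4): continuation = e^(−0.12)·[0.7100·0.0000 + 0.2900·0.0000] = 0.0000; exercise value = 0.0000 ≤ continuation, so V_uu = 0.0000
Node ud (S = 153.9): continuation = e^(−0.12)·[0.7100·0.0000 + 0.2900·18.7950] = 4.8344; exercise value = 11.1000 > continuation, so V_ud = 11.1000 (exercise)
Node dd (S = 121.8): continuation = e^(−0.12)·[0.7100·18.7950 + 0.2900·49.2544] = 24.5044; exercise value = 43.1625 > continuation, so V_dd = 43.1625 (exercise)
Node u (S = 162): continuation = e^(−0.12)·[0.7100·0.0000 + 0.2900·11.1000] = 2.8551; exercise value = 3.0000 > continuation, so V_u = 3.0000 (exercise)
Node d (S = 128.2): continuation = e^(−0.12)·[0.7100·11.1000 + 0.2900·43.1625] = 18.0919; exercise value = 36.7500 > continuation, so V_d = 36.7500 (exercise)
Node 0 (S = 135): continuation = e^(−0.12)·[0.7100·3.0000 + 0.2900·36.7500] = 11.3419; exercise value = 30.0000 > continuation, so V_0 = 30.0000 (exercise)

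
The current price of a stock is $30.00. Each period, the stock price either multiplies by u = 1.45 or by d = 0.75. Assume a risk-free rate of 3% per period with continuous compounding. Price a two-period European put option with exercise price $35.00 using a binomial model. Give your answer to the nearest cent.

$7.21

Risk-neutral probability p = (e^0.03 − 0.75)/(1.45 − 0.75) = 0.2805/0.7000 = 0.4006
Terminal stock prices: S_uu = 63.08, S_ud = 32.62, S_dd = 16.88
Terminal payoffs (K − S): max(-28.08, 0) = 0, max(2.375, 0) = 2.375, max(18.12, 0) = 18.12
Node u (S = 43.5): V_u = e^(−0.03)·[0.4006·0.0000 + 0.5994·2.3750] = 1.3814
Node d (S = 22.5): V_d = e^(−0.03)·[0.4006·2.3750 + 0.5994·18.1250] = 11.4656
Node 0 (S = 30): V_0 = e^(−0.03)·[0.4006·1.3814 + 0.5994·11.4656] = 7.2059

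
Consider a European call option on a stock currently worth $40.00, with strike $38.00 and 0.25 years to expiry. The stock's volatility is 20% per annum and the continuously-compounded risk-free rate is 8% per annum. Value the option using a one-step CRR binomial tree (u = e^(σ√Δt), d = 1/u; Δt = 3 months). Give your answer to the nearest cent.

$3.50

CRR parameters: u = e^(σ√Δt) = e^(0.2·√0.25) = 1.1052, d = 1/u = 0.9048
Per-period rate: rΔt = 0.08·0.25 = 0.02, so R = e^0.02 = 1.0202
Risk-neutral probability p = (e^0.02 − 0.9048)/(1.1052 − 0.9048) = 0.1154/0.2003 = 0.5759
Terminal stock prices: S_u = 44.21, S_d = 36.19
Terminal payoffs (S − K): max(6.207, 0) = 6.207, max(-1.807, 0) = 0
Node 0 (S = 40): V_0 = e^(−0.02)·[0.5759·6.2068 + 0.4241·0.0000] = 3.5035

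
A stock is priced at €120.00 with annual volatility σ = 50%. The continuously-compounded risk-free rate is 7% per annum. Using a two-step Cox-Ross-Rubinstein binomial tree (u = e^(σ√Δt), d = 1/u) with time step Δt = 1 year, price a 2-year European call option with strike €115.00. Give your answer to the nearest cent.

CRR parameters: u = e^(σ√Δt) = e^(0.5·√1) = 1.6487, d = 1/u = 0.6065
Per-period rate: rΔt = 0.07·1 = 0.07, so R = e^0.07 = 1.0725
Risk-neutral probability p = (e^0.07 − 0.6065)/(1.6487 − 0.6065) = 0.4660/1.0422 = 0.4471
Terminal stock prices: S_uu = 326.2, S_ud = 120, S_dd = 44.15
Terminal payoffs (S − K): max(211.2, 0) = 211.2, max(5, 0) = 5, max(-70.85, 0) = 0
Node u (S = 197.8): V_u = e^(−0.07)·[0.4471·211.1938 + 0.5529·5.0000] = 90.6213
Node d (S = 72.78): V_d = e^(−0.07)·[0.4471·5.0000 + 0.5529·0.0000] = 2.0844
Node 0 (S = 120): V_0 = e^(−0.07)·[0.4471·90.6213 + 0.5529·2.0844] = 38.8533

€38.85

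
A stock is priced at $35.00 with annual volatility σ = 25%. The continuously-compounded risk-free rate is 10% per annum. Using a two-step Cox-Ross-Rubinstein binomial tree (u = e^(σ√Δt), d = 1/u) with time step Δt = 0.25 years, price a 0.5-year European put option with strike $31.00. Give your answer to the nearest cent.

CRR parameters: u = e^(σ√Δt) = e^(0.25·√0.25) = 1.1331, d = 1/u = 0.8825
Per-period rate: rΔt = 0.1·0.25 = 0.025, so R = e^0.025 = 1.0253
Risk-neutral probability p = (e^0.025 − 0.8825)/(1.1331 − 0.8825) = 0.1428/0.2507 = 0.5698
Terminal stock prices: S_uu = 44.94, S_ud = 35, S_dd = 27.26
Terminal payoffs (K − S): max(-13.94, 0) = 0, max(-4, 0) = 0, max(3.742, 0) = 3.742
Node u (S = 39.66): V_u = e^(−0.025)·[0.5698·0.0000 + 0.4302·0.0000] = 0.0000
Node d (S = 30.89): V_d = e^(−0.025)·[0.5698·0.0000 + 0.4302·3.7420] = 1.5701
Node 0 (S = 35): V_0 = e^(−0.025)·[0.5698·0.0000 + 0.4302·1.5701] = 0.6588

$0.66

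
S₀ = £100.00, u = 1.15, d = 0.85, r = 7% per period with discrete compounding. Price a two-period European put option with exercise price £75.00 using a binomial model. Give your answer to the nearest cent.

£0.17

Risk-neutral probability p = (1 + 0.07 − 0.85)/(1.15 − 0.85) = 0.2200/0.3000 = 0.7333
Terminal stock prices: S_uu = 132.2, S_ud = 97.75, S_dd = 72.25
Terminal payoffs (K − S): max(-57.25, 0) = 0, max(-22.75, 0) = 0, max(2.75, 0) = 2.75
Node u (S = 115): V_u = 1/1.07·[0.7333·0.0000 + 0.2667·0.0000] = 0.0000
Node d (S = 85): V_d = 1/1.07·[0.7333·0.0000 + 0.2667·2.7500] = 0.6854
Node 0 (S = 100): V_0 = 1/1.07·[0.7333·0.0000 + 0.2667·0.6854] = 0.1708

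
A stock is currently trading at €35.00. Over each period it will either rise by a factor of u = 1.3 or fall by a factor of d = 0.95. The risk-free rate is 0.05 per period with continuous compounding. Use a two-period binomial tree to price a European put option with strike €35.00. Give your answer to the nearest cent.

Risk-neutral probability p = (e^0.05 − 0.95)/(1.3 − 0.95) = 0.1013/0.3500 = 0.2893
Terminal stock prices: S_uu = 59.15, S_ud = 43.23, S_dd = 31.59
Terminal payoffs (K − S): max(-24.15, 0) = 0, max(-8.225, 0) = 0, max(3.413, 0) = 3.413
Node u (S = 45.5): V_u = e^(−0.05)·[0.2893·0.0000 + 0.7107·0.0000] = 0.0000
Node d (S = 33.25): V_d = e^(−0.05)·[0.2893·0.0000 + 0.7107·3.4125] = 2.3068
Node 0 (S = 35): V_0 = e^(−0.05)·[0.2893·0.0000 + 0.7107·2.3068] = 1.5594

€1.56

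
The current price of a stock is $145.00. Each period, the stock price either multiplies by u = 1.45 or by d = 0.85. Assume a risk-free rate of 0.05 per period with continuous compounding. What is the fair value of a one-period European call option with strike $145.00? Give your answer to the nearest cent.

Risk-neutral probability p = (e^0.05 − 0.85)/(1.45 − 0.85) = 0.2013/0.6000 = 0.3355
Terminal stock prices: S_u = 210.2, S_d = 123.2
Terminal payoffs (S − K): max(65.25, 0) = 65.25, max(-21.75, 0) = 0
Node 0 (S = 145): V_0 = e^(−0.05)·[0.3355·65.2500 + 0.6645·0.0000] = 20.8207

$20.82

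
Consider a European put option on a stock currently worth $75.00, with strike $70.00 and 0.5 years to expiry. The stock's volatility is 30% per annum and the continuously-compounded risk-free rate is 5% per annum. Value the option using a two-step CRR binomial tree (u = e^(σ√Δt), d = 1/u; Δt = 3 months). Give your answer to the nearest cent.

CRR parameters: u = e^(σ√Δt) = e^(0.3·√0.25) = 1.1618, d = 1/u = 0.8607
Per-period rate: rΔt = 0.05·0.25 = 0.0125, so R = e^0.0125 = 1.0126
Risk-neutral probability p = (e^0.0125 − 0.8607)/(1.1618 − 0.8607) = 0.1519/0.3011 = 0.5043
Terminal stock prices: S_uu = 101.2, S_ud = 75, S_dd = 55.56
Terminal payoffs (K − S): max(-31.24, 0) = 0, max(-5, 0) = 0, max(14.44, 0) = 14.44
Node u (S = 87.14): V_u = e^(−0.0125)·[0.5043·0.0000 + 0.4957·0.0000] = 0.0000
Node d (S = 64.55): V_d = e^(−0.0125)·[0.5043·0.0000 + 0.4957·14.4386] = 7.0677
Node 0 (S = 75): V_0 = e^(−0.0125)·[0.5043·0.0000 + 0.4957·7.0677] = 3.4597

$3.46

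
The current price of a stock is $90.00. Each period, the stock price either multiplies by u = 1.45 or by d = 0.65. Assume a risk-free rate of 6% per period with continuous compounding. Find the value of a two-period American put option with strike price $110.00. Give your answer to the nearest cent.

$29.11

Risk-neutral probability p = (e^0.06 − 0.65)/(1.45 − 0.65) = 0.4118/0.8000 = 0.5148
Terminal stock prices: S_uu = 189.2, S_ud = 84.83, S_dd = 38.03
Terminal payoffs (K − S): max(-79.22, 0) = 0, max(25.17, 0) = 25.17, max(71.97, 0) = 71.97
Node u (S = 130.5): continuation = e^(−0.06)·[0.5148·0.0000 + 0.4852·25.1750] = 11.5037; exercise value = 0.0000 ≤ continuation, so V_u = 11.5037
Node d (S = 58.5): continuation = e^(−0.06)·[0.5148·25.1750 + 0.4852·71.9750] = 45.0941; exercise value = 51.5000 > continuation, so V_d = 51.5000 (exercise)
Node 0 (S = 90): continuation = e^(−0.06)·[0.5148·11.5037 + 0.4852·51.5000] = 29.1100; exercise value = 20.0000 ≤ continuation, so V_0 = 29.1100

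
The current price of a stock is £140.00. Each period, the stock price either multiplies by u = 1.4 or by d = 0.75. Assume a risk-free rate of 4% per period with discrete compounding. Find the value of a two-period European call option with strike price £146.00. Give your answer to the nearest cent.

Risk-neutral probability p = (1 + 0.04 − 0.75)/(1.4 − 0.75) = 0.2900/0.6500 = 0.4462
Terminal stock prices: S_uu = 274.4, S_ud = 147, S_dd = 78.75
Terminal payoffs (S − K): max(128.4, 0) = 128.4, max(1, 0) = 1, max(-67.25, 0) = 0
Node u (S = 196): V_u = 1/1.04·[0.4462·128.4000 + 0.5538·1.0000] = 55.6154
Node d (S = 105): V_d = 1/1.04·[0.4462·1.0000 + 0.5538·0.0000] = 0.4290
Node 0 (S = 140): V_0 = 1/1.04·[0.4462·55.6154 + 0.5538·0.4290] = 24.0871

£24.09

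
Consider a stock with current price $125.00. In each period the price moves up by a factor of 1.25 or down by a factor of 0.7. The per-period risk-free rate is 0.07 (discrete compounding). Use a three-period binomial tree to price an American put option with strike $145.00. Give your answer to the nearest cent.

Risk-neutral probability p = (1 + 0.07 − 0.7)/(1.25 − 0.7) = 0.3700/0.5500 = 0.6727
Terminal stock prices: S_uuu = 244.1, S_uud = 136.7, S_udd = 76.56, S_ddd = 42.87
Terminal payoffs (K − S): max(-99.14, 0) = 0, max(8.281, 0) = 8.281, max(68.44, 0) = 68.44, max(102.1, 0) = 102.1
Node uu (S = 195.3): continuation = 1/1.07·[0.6727·0.0000 + 0.3273·8.2812] = 2.5329; exercise value = 0.0000 ≤ continuation, so V_uu = 2.5329
Node ud (S = 109.4): continuation = 1/1.07·[0.6727·8.2812 + 0.3273·68.4375] = 26.1390; exercise value = 35.6250 > continuation, so V_ud = 35.6250 (exercise)
Node dd (S = 61.25): continuation = 1/1.07·[0.6727·68.4375 + 0.3273·102.1250] = 74.2640; exercise value = 83.7500 > continuation, so V_dd = 83.7500 (exercise)
Node u (S = 156.2): continuation = 1/1.07·[0.6727·2.5329 + 0.3273·35.6250] = 12.4888; exercise value = 0.0000 ≤ continuation, so V_u = 12.4888
Node d (S = 87.5): continuation = 1/1.07·[0.6727·35.6250 + 0.3273·83.7500] = 48.0140; exercise value = 57.5000 > continuation, so V_d = 57.5000 (exercise)
Node 0 (S = 125): continuation = 1/1.07·[0.6727·12.4888 + 0.3273·57.5000] = 25.4390; exercise value = 20.0000 ≤ continuation, so V_0 = 25.4390

$25.44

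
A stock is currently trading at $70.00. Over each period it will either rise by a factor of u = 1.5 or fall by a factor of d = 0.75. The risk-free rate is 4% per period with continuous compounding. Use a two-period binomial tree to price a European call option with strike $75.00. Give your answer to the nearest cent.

Risk-neutral probability p = (e^0.04 − 0.75)/(1.5 − 0.75) = 0.2908/0.7500 = 0.3877
Terminal stock prices: S_uu = 157.5, S_ud = 78.75, S_dd = 39.38
Terminal payoffs (S − K): max(82.5, 0) = 82.5, max(3.75, 0) = 3.75, max(-35.62, 0) = 0
Node u (S = 105): V_u = e^(−0.04)·[0.3877·82.5000 + 0.6123·3.7500] = 32.9408
Node d (S = 52.5): V_d = e^(−0.04)·[0.3877·3.7500 + 0.6123·0.0000] = 1.3970
Node 0 (S = 70): V_0 = e^(−0.04)·[0.3877·32.9408 + 0.6123·1.3970] = 13.0937

$13.09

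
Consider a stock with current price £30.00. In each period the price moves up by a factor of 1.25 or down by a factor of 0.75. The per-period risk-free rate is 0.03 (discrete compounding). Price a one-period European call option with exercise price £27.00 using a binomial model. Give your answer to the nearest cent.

Risk-neutral probability p = (1 + 0.03 − 0.75)/(1.25 − 0.75) = 0.2800/0.5000 = 0.5600
Terminal stock prices: S_u = 37.5, S_d = 22.5
Terminal payoffs (S − K): max(10.5, 0) = 10.5, max(-4.5, 0) = 0
Node 0 (S = 30): V_0 = 1/1.03·[0.5600·10.5000 + 0.4400·0.0000] = 5.7087

£5.71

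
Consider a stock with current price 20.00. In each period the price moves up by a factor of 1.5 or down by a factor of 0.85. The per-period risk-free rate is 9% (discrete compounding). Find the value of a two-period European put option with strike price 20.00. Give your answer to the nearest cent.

Risk-neutral probability p = (1 + 0.09 − 0.85)/(1.5 − 0.85) = 0.2400/0.6500 = 0.3692
Terminal stock prices: S_uu = 45, S_ud = 25.5, S_dd = 14.45
Terminal payoffs (K − S): max(-25, 0) = 0, max(-5.5, 0) = 0, max(5.55, 0) = 5.55
Node u (S = 30): V_u = 1/1.09·[0.3692·0.0000 + 0.6308·0.0000] = 0.0000
Node d (S = 17): V_d = 1/1.09·[0.3692·0.0000 + 0.6308·5.5500] = 3.2117
Node 0 (S = 20): V_0 = 1/1.09·[0.3692·0.0000 + 0.6308·3.2117] = 1.8586

1.86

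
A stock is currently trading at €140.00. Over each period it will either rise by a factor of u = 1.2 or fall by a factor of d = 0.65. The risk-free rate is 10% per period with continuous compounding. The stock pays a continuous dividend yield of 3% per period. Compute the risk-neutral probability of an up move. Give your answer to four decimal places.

p = 0.7682

Per-period risk-free factor R = e^0.1 = 1.1052; dividend-adjusted growth = e^(0.1−0.03) = 1.0725.
Risk-neutral probability p = (1.0725 − 0.65)/(1.2 − 0.65) = 0.4225/0.5500 = 0.7682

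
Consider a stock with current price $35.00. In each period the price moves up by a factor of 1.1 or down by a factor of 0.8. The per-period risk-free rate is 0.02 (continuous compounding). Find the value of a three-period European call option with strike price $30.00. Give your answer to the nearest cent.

$7.75

Risk-neutral probability p = (e^0.02 − 0.8)/(1.1 − 0.8) = 0.2202/0.3000 = 0.7340
Terminal stock prices: S_uuu = 46.59, S_uud = 33.88, S_udd = 24.64, S_ddd = 17.92
Terminal payoffs (S − K): max(16.59, 0) = 16.59, max(3.88, 0) = 3.88, max(-5.36, 0) = 0, max(-12.08, 0) = 0
Node uu (S = 42.35): V_uu = e^(−0.02)·[0.7340·16.5850 + 0.2660·3.8800] = 12.9440
Node ud (S = 30.8): V_ud = e^(−0.02)·[0.7340·3.8800 + 0.2660·0.0000] = 2.7915
Node dd (S = 22.4): V_dd = e^(−0.02)·[0.7340·0.0000 + 0.2660·0.0000] = 0.0000
Node u (S = 38.5): V_u = e^(−0.02)·[0.7340·12.9440 + 0.2660·2.7915] = 10.0407
Node d (S = 28): V_d = e^(−0.02)·[0.7340·2.7915 + 0.2660·0.0000] = 2.0084
Node 0 (S = 35): V_0 = e^(−0.02)·[0.7340·10.0407 + 0.2660·2.0084] = 7.7476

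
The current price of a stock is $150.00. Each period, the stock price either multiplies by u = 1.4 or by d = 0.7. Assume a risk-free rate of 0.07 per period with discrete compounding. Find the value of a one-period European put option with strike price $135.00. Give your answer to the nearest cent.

Risk-neutral probability p = (1 + 0.07 − 0.7)/(1.4 − 0.7) = 0.3700/0.7000 = 0.5286
Terminal stock prices: S_u = 210, S_d = 105
Terminal payoffs (K − S): max(-75, 0) = 0, max(30, 0) = 30
Node 0 (S = 150): V_0 = 1/1.07·[0.5286·0.0000 + 0.4714·30.0000] = 13.2176

$13.22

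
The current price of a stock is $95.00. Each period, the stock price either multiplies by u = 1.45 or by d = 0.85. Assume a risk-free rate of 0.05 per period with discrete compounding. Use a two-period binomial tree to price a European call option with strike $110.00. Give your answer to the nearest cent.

$11.90

Risk-neutral probability p = (1 + 0.05 − 0.85)/(1.45 − 0.85) = 0.2000/0.6000 = 0.3333
Terminal stock prices: S_uu = 199.7, S_ud = 117.1, S_dd = 68.64
Terminal payoffs (S − K): max(89.74, 0) = 89.74, max(7.087, 0) = 7.087, max(-41.36, 0) = 0
Node u (S = 137.8): V_u = 1/1.05·[0.3333·89.7375 + 0.6667·7.0875] = 32.9881
Node d (S = 80.75): V_d = 1/1.05·[0.3333·7.0875 + 0.6667·0.0000] = 2.2500
Node 0 (S = 95): V_0 = 1/1.05·[0.3333·32.9881 + 0.6667·2.2500] = 11.9010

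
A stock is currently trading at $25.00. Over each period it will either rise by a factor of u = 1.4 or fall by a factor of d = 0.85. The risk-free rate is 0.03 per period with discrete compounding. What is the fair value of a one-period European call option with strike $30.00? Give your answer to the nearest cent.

$1.59

Risk-neutral probability p = (1 + 0.03 − 0.85)/(1.4 − 0.85) = 0.1800/0.5500 = 0.3273
Terminal stock prices: S_u = 35, S_d = 21.25
Terminal payoffs (S − K): max(5, 0) = 5, max(-8.75, 0) = 0
Node 0 (S = 25): V_0 = 1/1.03·[0.3273·5.0000 + 0.6727·0.0000] = 1.5887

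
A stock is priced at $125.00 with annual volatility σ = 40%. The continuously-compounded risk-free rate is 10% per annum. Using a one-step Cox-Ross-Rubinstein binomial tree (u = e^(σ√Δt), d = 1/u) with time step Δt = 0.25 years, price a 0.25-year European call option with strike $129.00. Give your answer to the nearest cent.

CRR parameters: u = e^(σ√Δt) = e^(0.4·√0.25) = 1.2214, d = 1/u = 0.8187
Per-period rate: rΔt = 0.1·0.25 = 0.025, so R = e^0.025 = 1.0253
Risk-neutral probability p = (e^0.025 − 0.8187)/(1.2214 − 0.8187) = 0.2066/0.4027 = 0.5130
Terminal stock prices: S_u = 152.7, S_d = 102.3
Terminal payoffs (S − K): max(23.68, 0) = 23.68, max(-26.66, 0) = 0
Node 0 (S = 125): V_0 = e^(−0.025)·[0.5130·23.6753 + 0.4870·0.0000] = 11.8464

$11.85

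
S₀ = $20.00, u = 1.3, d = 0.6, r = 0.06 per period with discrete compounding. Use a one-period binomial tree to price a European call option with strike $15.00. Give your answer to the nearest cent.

$6.82

Risk-neutral probability p = (1 + 0.06 − 0.6)/(1.3 − 0.6) = 0.4600/0.7000 = 0.6571
Terminal stock prices: S_u = 26, S_d = 12
Terminal payoffs (S − K): max(11, 0) = 11, max(-3, 0) = 0
Node 0 (S = 20): V_0 = 1/1.06·[0.6571·11.0000 + 0.3429·0.0000] = 6.8194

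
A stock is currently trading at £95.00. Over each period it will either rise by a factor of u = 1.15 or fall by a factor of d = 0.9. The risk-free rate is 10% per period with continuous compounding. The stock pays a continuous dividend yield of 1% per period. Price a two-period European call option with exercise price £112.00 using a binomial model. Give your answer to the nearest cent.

Per-period risk-free factor R = e^0.1 = 1.1052; dividend-adjusted growth = e^(0.1−0.01) = 1.0942.
Risk-neutral probability p = (1.0942 − 0.9)/(1.15 − 0.9) = 0.1942/0.2500 = 0.7767
Terminal stock prices: S_uu = 125.6, S_ud = 98.32, S_dd = 76.95
Terminal payoffs (S − K): max(13.64, 0) = 13.64, max(-13.68, 0) = 0, max(-35.05, 0) = 0
Node u (S = 109.2): V_u = e^(−0.1)·[0.7767·13.6375 + 0.2233·0.0000] = 9.5842
Node d (S = 85.5): V_d = e^(−0.1)·[0.7767·0.0000 + 0.2233·0.0000] = 0.0000
Node 0 (S = 95): V_0 = e^(−0.1)·[0.7767·9.5842 + 0.2233·0.0000] = 6.7356

£6.74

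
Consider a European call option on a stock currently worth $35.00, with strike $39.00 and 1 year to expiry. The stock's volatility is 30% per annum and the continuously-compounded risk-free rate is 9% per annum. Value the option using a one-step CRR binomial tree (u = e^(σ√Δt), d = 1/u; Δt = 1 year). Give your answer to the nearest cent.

CRR parameters: u = e^(σ√Δt) = e^(0.3·√1) = 1.3499, d = 1/u = 0.7408
Per-period rate: rΔt = 0.09·1 = 0.09, so R = e^0.09 = 1.0942
Risk-neutral probability p = (e^0.09 − 0.7408)/(1.3499 − 0.7408) = 0.3534/0.6090 = 0.5802
Terminal stock prices: S_u = 47.25, S_d = 25.93
Terminal payoffs (S − K): max(8.245, 0) = 8.245, max(-13.07, 0) = 0
Node 0 (S = 35): V_0 = e^(−0.09)·[0.5802·8.2451 + 0.4198·0.0000] = 4.3719

$4.37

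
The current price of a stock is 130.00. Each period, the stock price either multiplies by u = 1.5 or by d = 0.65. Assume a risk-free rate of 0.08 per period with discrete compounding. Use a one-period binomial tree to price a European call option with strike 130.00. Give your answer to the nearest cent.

Risk-neutral probability p = (1 + 0.08 − 0.65)/(1.5 − 0.65) = 0.4300/0.8500 = 0.5059
Terminal stock prices: S_u = 195, S_d = 84.5
Terminal payoffs (S − K): max(65, 0) = 65, max(-45.5, 0) = 0
Node 0 (S = 130): V_0 = 1/1.08·[0.5059·65.0000 + 0.4941·0.0000] = 30.4466

30.45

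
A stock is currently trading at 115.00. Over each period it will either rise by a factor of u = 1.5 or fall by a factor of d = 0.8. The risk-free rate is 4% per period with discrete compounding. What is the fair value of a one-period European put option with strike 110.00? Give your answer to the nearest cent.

11.37

Risk-neutral probability p = (1 + 0.04 − 0.8)/(1.5 − 0.8) = 0.2400/0.7000 = 0.3429
Terminal stock prices: S_u = 172.5, S_d = 92
Terminal payoffs (K − S): max(-62.5, 0) = 0, max(18, 0) = 18
Node 0 (S = 115): V_0 = 1/1.04·[0.3429·0.0000 + 0.6571·18.0000] = 11.3736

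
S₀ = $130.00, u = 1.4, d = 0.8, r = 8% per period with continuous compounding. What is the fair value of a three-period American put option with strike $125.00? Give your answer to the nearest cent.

$11.69

Risk-neutral probability p = (e^0.08 − 0.8)/(1.4 − 0.8) = 0.2833/0.6000 = 0.4721
Terminal stock prices: S_uuu = 356.7, S_uud = 203.8, S_udd = 116.5, S_ddd = 66.56
Terminal payoffs (K − S): max(-231.7, 0) = 0, max(-78.84, 0) = 0, max(8.52, 0) = 8.52, max(58.44, 0) = 58.44
Node uu (S = 254.8): continuation = e^(−0.08)·[0.4721·0.0000 + 0.5279·0.0000] = 0.0000; exercise value = 0.0000 ≤ continuation, so V_uu = 0.0000
Node ud (S = 145.6): continuation = e^(−0.08)·[0.4721·0.0000 + 0.5279·8.5200] = 4.1516; exercise value = 0.0000 ≤ continuation, so V_ud = 4.1516
Node dd (S = 83.2): continuation = e^(−0.08)·[0.4721·8.5200 + 0.5279·58.4400] = 32.1895; exercise value = 41.8000 > continuation, so V_dd = 41.8000 (exercise)
Node u (S = 182): continuation = e^(−0.08)·[0.4721·0.0000 + 0.5279·4.1516] = 2.0229; exercise value = 0.0000 ≤ continuation, so V_u = 2.0229
Node d (S = 104): continuation = e^(−0.08)·[0.4721·4.1516 + 0.5279·41.8000] = 22.1774; exercise value = 21.0000 ≤ continuation, so V_d = 22.1774
Node 0 (S = 130): continuation = e^(−0.08)·[0.4721·2.0229 + 0.5279·22.1774] = 11.6881; exercise value = 0.0000 ≤ continuation, so V_0 = 11.6881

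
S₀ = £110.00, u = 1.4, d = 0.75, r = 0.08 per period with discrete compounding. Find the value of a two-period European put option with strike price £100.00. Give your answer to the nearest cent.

Risk-neutral probability p = (1 + 0.08 − 0.75)/(1.4 − 0.75) = 0.3300/0.6500 = 0.5077
Terminal stock prices: S_uu = 215.6, S_ud = 115.5, S_dd = 61.88
Terminal payoffs (K − S): max(-115.6, 0) = 0, max(-15.5, 0) = 0, max(38.12, 0) = 38.12
Node u (S = 154): V_u = 1/1.08·[0.5077·0.0000 + 0.4923·0.0000] = 0.0000
Node d (S = 82.5): V_d = 1/1.08·[0.5077·0.0000 + 0.4923·38.1250] = 17.3789
Node 0 (S = 110): V_0 = 1/1.08·[0.5077·0.0000 + 0.4923·17.3789] = 7.9220

£7.92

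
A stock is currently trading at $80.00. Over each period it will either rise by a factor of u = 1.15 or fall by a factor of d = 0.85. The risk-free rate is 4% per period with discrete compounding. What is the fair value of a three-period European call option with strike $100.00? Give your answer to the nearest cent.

$4.89

Risk-neutral probability p = (1 + 0.04 − 0.85)/(1.15 − 0.85) = 0.1900/0.3000 = 0.6333
Terminal stock prices: S_uuu = 121.7, S_uud = 89.93, S_udd = 66.47, S_ddd = 49.13
Terminal payoffs (S − K): max(21.67, 0) = 21.67, max(-10.07, 0) = 0, max(-33.53, 0) = 0, max(-50.87, 0) = 0
Node uu (S = 105.8): V_uu = 1/1.04·[0.6333·21.6700 + 0.3667·0.0000] = 13.1965
Node ud (S = 78.2): V_ud = 1/1.04·[0.6333·0.0000 + 0.3667·0.0000] = 0.0000
Node dd (S = 57.8): V_dd = 1/1.04·[0.6333·0.0000 + 0.3667·0.0000] = 0.0000
Node u (S = 92): V_u = 1/1.04·[0.6333·13.1965 + 0.3667·0.0000] = 8.0363
Node d (S = 68): V_d = 1/1.04·[0.6333·0.0000 + 0.3667·0.0000] = 0.0000
Node 0 (S = 80): V_0 = 1/1.04·[0.6333·8.0363 + 0.3667·0.0000] = 4.8939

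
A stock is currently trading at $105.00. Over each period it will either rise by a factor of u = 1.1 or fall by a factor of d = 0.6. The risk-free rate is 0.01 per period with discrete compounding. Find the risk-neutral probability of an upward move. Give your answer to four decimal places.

p = 0.8200

Risk-neutral probability p = (1 + 0.01 − 0.6)/(1.1 − 0.6) = 0.4100/0.5000 = 0.8200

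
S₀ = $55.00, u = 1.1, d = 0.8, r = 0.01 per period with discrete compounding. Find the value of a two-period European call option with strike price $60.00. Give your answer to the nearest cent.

$3.15

Risk-neutral probability p = (1 + 0.01 − 0.8)/(1.1 − 0.8) = 0.2100/0.3000 = 0.7000
Terminal stock prices: S_uu = 66.55, S_ud = 48.4, S_dd = 35.2
Terminal payoffs (S − K): max(6.55, 0) = 6.55, max(-11.6, 0) = 0, max(-24.8, 0) = 0
Node u (S = 60.5): V_u = 1/1.01·[0.7000·6.5500 + 0.3000·0.0000] = 4.5396
Node d (S = 44): V_d = 1/1.01·[0.7000·0.0000 + 0.3000·0.0000] = 0.0000
Node 0 (S = 55): V_0 = 1/1.01·[0.7000·4.5396 + 0.3000·0.0000] = 3.1463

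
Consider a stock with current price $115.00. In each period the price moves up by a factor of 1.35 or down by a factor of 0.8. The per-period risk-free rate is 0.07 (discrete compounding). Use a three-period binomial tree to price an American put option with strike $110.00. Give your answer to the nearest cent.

$10.45

Risk-neutral probability p = (1 + 0.07 − 0.8)/(1.35 − 0.8) = 0.2700/0.5500 = 0.4909
Terminal stock prices: S_uuu = 282.9, S_uud = 167.7, S_udd = 99.36, S_ddd = 58.88
Terminal payoffs (K − S): max(-172.9, 0) = 0, max(-57.67, 0) = 0, max(10.64, 0) = 10.64, max(51.12, 0) = 51.12
Node uu (S = 209.6): continuation = 1/1.07·[0.4909·0.0000 + 0.5091·0.0000] = 0.0000; exercise value = 0.0000 ≤ continuation, so V_uu = 0.0000
Node ud (S = 124.2): continuation = 1/1.07·[0.4909·0.0000 + 0.5091·10.6400] = 5.0624; exercise value = 0.0000 ≤ continuation, so V_ud = 5.0624
Node dd (S = 73.6): continuation = 1/1.07·[0.4909·10.6400 + 0.5091·51.1200] = 29.2037; exercise value = 36.4000 > continuation, so V_dd = 36.4000 (exercise)
Node u (S = 155.2): continuation = 1/1.07·[0.4909·0.0000 + 0.5091·5.0624] = 2.4086; exercise value = 0.0000 ≤ continuation, so V_u = 2.4086
Node d (S = 92): continuation = 1/1.07·[0.4909·5.0624 + 0.5091·36.4000] = 19.6412; exercise value = 18.0000 ≤ continuation, so V_d = 19.6412
Node 0 (S = 115): continuation = 1/1.07·[0.4909·2.4086 + 0.5091·19.6412] = 10.4500; exercise value = 0.0000 ≤ continuation, so V_0 = 10.4500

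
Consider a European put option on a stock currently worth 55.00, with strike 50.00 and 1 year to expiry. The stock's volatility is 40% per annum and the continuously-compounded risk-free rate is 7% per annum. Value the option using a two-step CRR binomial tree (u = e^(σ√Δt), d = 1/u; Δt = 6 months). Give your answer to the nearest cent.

4.52

CRR parameters: u = e^(σ√Δt) = e^(0.4·√0.5) = 1.3269, d = 1/u = 0.7536
Per-period rate: rΔt = 0.07·0.5 = 0.035, so R = e^0.035 = 1.0356
Risk-neutral probability p = (e^0.035 − 0.7536)/(1.3269 − 0.7536) = 0.2820/0.5733 = 0.4919
Terminal stock prices: S_uu = 96.84, S_ud = 55, S_dd = 31.24
Terminal payoffs (K − S): max(-46.84, 0) = 0, max(-5, 0) = 0, max(18.76, 0) = 18.76
Node u (S = 72.98): V_u = e^(−0.035)·[0.4919·0.0000 + 0.5081·0.0000] = 0.0000
Node d (S = 41.45): V_d = e^(−0.035)·[0.4919·0.0000 + 0.5081·18.7616] = 9.2050
Node 0 (S = 55): V_0 = e^(−0.035)·[0.4919·0.0000 + 0.5081·9.2050] = 4.5163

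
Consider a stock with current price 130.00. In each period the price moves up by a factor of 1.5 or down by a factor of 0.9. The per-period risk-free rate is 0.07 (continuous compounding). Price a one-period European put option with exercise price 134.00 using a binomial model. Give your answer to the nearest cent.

Risk-neutral probability p = (e^0.07 − 0.9)/(1.5 − 0.9) = 0.1725/0.6000 = 0.2875
Terminal stock prices: S_u = 195, S_d = 117
Terminal payoffs (K − S): max(-61, 0) = 0, max(17, 0) = 17
Node 0 (S = 130): V_0 = e^(−0.07)·[0.2875·0.0000 + 0.7125·17.0000] = 11.2934

11.29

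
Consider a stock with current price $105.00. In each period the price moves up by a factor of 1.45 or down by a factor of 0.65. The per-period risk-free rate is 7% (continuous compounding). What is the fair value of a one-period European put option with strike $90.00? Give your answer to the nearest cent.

$9.57

Risk-neutral probability p = (e^0.07 − 0.65)/(1.45 − 0.65) = 0.4225/0.8000 = 0.5281
Terminal stock prices: S_u = 152.2, S_d = 68.25
Terminal payoffs (K − S): max(-62.25, 0) = 0, max(21.75, 0) = 21.75
Node 0 (S = 105): V_0 = e^(−0.07)·[0.5281·0.0000 + 0.4719·21.7500] = 9.5692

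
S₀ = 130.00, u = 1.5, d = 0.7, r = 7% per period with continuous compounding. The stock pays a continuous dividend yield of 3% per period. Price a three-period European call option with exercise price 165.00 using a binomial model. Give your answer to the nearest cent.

27.23

Per-period risk-free factor R = e^0.07 = 1.0725; dividend-adjusted growth = e^(0.07−0.03) = 1.0408.
Risk-neutral probability p = (1.0408 − 0.7)/(1.5 − 0.7) = 0.3408/0.8000 = 0.4260
Terminal stock prices: S_uuu = 438.8, S_uud = 204.8, S_udd = 95.55, S_ddd = 44.59
Terminal payoffs (S − K): max(273.8, 0) = 273.8, max(39.75, 0) = 39.75, max(-69.45, 0) = 0, max(-120.4, 0) = 0
Node uu (S = 292.5): V_uu = e^(−0.07)·[0.4260·273.7500 + 0.5740·39.7500] = 130.0103
Node ud (S = 136.5): V_ud = e^(−0.07)·[0.4260·39.7500 + 0.5740·0.0000] = 15.7892
Node dd (S = 63.7): V_dd = e^(−0.07)·[0.4260·0.0000 + 0.5740·0.0000] = 0.0000
Node u (S = 195): V_u = e^(−0.07)·[0.4260·130.0103 + 0.5740·15.7892] = 60.0918
Node d (S = 91): V_d = e^(−0.07)·[0.4260·15.7892 + 0.5740·0.0000] = 6.2717
Node 0 (S = 130): V_0 = e^(−0.07)·[0.4260·60.0918 + 0.5740·6.2717] = 27.2257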